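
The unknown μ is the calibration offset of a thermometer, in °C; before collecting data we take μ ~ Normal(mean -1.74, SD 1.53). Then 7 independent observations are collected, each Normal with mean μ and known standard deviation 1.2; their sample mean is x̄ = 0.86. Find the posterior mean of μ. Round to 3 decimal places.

With known σ, the Normal prior is conjugate. Weight on the data is w = (n/σ²)/(n/σ² + 1/τ₀²) = 4.86111/(4.86111+0.427186) = 0.91922.
Posterior mean = w·x̄ + (1−w)·μ₀ = 0.91922·0.86 + 0.080780·-1.74 = 0.650.

Posterior mean ≈ 0.650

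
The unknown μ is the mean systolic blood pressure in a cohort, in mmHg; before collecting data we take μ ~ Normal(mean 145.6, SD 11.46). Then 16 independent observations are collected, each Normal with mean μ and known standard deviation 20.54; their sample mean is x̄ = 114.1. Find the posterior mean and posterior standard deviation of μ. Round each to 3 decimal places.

Prior precision 1/τ₀² = 1/11.46² = 0.00761431; data precision n/σ² = 16/20.54² = 0.0379244.
Posterior precision = 0.00761431 + 0.0379244 = 0.0455387, giving posterior SD = 1/√0.0455387 = 4.686.
Posterior mean = (0.00761431·145.6 + 0.0379244·114.1) / 0.0455387 = 119.367.

Posterior mean ≈ 119.367; posterior SD ≈ 4.686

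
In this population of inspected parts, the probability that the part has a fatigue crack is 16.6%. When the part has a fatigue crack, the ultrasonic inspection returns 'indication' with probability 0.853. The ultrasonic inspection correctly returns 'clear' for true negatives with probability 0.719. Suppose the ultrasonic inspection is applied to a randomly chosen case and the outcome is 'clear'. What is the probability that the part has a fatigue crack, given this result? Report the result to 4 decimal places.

P(H | E) ≈ 0.0391

Write H for 'the part has a fatigue crack'. Prior odds H:¬H = 0.166/0.834 = 0.19904. For the 'clear' outcome, the likelihood ratio is 0.147/0.719 = 0.20445.
Posterior odds = 0.19904 × 0.20445 = 0.040694, so P(H|E) = 0.040694/(1+0.040694) = 0.0391.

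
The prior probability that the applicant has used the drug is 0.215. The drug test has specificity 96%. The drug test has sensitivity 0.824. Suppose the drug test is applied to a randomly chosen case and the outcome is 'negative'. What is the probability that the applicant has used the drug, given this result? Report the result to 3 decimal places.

P(H | E) ≈ 0.048

Write H for 'the applicant has used the drug'. Prior odds H:¬H = 0.215/0.785 = 0.27389. For the 'negative' outcome, the likelihood ratio is 0.176/0.96 = 0.18333.
Posterior odds = 0.27389 × 0.18333 = 0.050212, so P(H|E) = 0.050212/(1+0.050212) = 0.048.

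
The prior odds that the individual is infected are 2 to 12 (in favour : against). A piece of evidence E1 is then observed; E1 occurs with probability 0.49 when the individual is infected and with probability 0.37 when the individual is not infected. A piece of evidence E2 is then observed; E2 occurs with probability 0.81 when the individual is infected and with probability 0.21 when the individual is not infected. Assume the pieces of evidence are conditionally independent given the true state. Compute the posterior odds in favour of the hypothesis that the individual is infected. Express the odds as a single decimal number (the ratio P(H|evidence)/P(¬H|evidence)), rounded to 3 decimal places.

Prior odds = 2/12 = 0.16667. In log-odds, ln(0.16667) = -1.7918.
Add log likelihood ratios: ln(1.3243) + ln(3.8571) = 1.6308.
Posterior log-odds = -0.16093, so posterior odds = exp(-0.16093) = 0.85135.

Posterior odds ≈ 0.851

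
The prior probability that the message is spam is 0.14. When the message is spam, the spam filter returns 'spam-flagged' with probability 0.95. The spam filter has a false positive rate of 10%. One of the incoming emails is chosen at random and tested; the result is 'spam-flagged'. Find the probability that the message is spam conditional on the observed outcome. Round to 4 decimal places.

P(H | E) ≈ 0.6073

Let H be the event that the message is spam. P(H) = 0.14, so P(¬H) = 0.86. With E the 'spam-flagged' result, P(E|H) = 0.95 and P(E|¬H) = 0.1.
P(E) = 0.95·0.14 + 0.1·0.86 = 0.13300 + 0.086000 = 0.21900.
By Bayes' theorem, P(H|E) = 0.13300 / 0.21900 = 0.6073.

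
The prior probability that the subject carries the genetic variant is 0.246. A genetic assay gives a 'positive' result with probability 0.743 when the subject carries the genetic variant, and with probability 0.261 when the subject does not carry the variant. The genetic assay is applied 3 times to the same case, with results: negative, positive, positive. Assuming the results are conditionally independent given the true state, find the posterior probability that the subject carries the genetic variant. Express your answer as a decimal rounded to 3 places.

Posterior P(H) ≈ 0.479

Let H be the event that the subject carries the genetic variant; start with P(H) = 0.246. P('positive'|H) = 0.743, P('positive'|¬H) = 0.261.
Update on result 1 ('negative'): P(H) ← 0.257·0.2460 / (0.257·0.2460 + 0.739·0.7540) = 0.063222/0.62043 = 0.1019.
Update on result 2 ('positive'): P(H) ← 0.743·0.1019 / (0.743·0.1019 + 0.261·0.8981) = 0.075712/0.31012 = 0.2441.
Update on result 3 ('positive'): P(H) ← 0.743·0.2441 / (0.743·0.2441 + 0.261·0.7559) = 0.18140/0.37868 = 0.4790.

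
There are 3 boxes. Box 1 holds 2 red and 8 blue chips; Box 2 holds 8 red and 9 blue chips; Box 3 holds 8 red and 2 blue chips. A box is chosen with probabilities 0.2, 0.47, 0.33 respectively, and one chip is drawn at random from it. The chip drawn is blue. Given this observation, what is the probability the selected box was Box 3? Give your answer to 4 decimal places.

Posterior probability ≈ 0.1390

Tabulate prior·likelihood by source: [1] prior 0.2, lik 0.8, product 0.1600; [2] prior 0.47, lik 0.5294, product 0.2488; [3] prior 0.33, lik 0.2, product 0.06600.
Normalizing constant = 0.47482; the posterior for Box 3 is its product over the sum, 0.06600/0.47482 = 0.1390.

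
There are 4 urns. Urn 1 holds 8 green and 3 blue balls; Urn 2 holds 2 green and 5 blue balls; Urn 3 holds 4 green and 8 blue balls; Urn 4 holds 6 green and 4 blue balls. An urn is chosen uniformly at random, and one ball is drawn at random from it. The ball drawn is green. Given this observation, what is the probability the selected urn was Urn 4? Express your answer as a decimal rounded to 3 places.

Posterior probability ≈ 0.308

Tabulate prior·likelihood by source: [1] prior 0.25, lik 0.7273, product 0.1818; [2] prior 0.25, lik 0.2857, product 0.07143; [3] prior 0.25, lik 0.3333, product 0.08333; [4] prior 0.25, lik 0.6, product 0.1500.
Normalizing constant = 0.48658; the posterior for Urn 4 is its product over the sum, 0.1500/0.48658 = 0.308.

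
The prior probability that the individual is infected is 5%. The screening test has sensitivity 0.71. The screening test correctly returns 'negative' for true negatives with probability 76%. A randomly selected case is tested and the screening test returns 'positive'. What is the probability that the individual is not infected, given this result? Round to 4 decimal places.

P(¬H | E) ≈ 0.8653

Let H be the event that the individual is infected. P(H) = 0.05, so P(¬H) = 0.95. With E the 'positive' result, P(E|H) = 0.71 and P(E|¬H) = 0.24.
P(E) = 0.71·0.05 + 0.24·0.95 = 0.035500 + 0.22800 = 0.26350.
By Bayes' theorem, P(H|E) = 0.035500 / 0.26350 = 0.1347. Hence P(¬H|E) = 1 − 0.1347 = 0.8653.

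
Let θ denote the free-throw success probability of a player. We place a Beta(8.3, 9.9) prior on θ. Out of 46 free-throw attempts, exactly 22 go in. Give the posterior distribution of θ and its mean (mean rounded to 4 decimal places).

Observing 22 successes and 24 failures updates Beta(8.3, 9.9) by adding the success and failure counts to the two shape parameters: α = 8.3+22 = 30.3, β = 9.9+24 = 33.9.
Posterior mean = α/(α+β) = 30.3/64.2 = 0.4720.

Posterior: Beta(30.3, 33.9); mean ≈ 0.4720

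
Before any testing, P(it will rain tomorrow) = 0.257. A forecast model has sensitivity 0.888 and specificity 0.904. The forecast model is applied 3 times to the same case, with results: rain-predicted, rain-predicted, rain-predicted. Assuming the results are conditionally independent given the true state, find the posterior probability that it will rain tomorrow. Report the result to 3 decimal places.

With H the event that it will rain tomorrow, the joint likelihood of the observed sequence is P(data|H) = 0.888·0.888·0.888 = 0.70023 and P(data|¬H) = 0.096·0.096·0.096 = 0.00088474.
Bayes: P(H|data) = 0.257·0.70023 / (0.257·0.70023 + 0.743·0.00088474) = 0.17996/0.18062 = 0.9964.

Posterior P(H) ≈ 0.996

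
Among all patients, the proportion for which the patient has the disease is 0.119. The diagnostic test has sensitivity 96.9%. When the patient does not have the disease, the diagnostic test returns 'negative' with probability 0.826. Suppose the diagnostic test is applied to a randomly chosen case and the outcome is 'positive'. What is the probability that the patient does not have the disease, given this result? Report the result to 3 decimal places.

P(¬H | E) ≈ 0.571

Write H for 'the patient has the disease'. Prior odds H:¬H = 0.119/0.881 = 0.13507. For the 'positive' outcome, the likelihood ratio is 0.969/0.174 = 5.5690.
Posterior odds = 0.13507 × 5.5690 = 0.75222, so P(H|E) = 0.75222/(1+0.75222) = 0.429. Then P(¬H|E) = 1 − 0.429 = 0.571.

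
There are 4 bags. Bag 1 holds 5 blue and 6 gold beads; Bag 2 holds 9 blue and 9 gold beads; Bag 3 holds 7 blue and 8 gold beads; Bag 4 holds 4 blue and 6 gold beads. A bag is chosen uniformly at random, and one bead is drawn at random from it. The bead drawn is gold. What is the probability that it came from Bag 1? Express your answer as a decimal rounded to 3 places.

Tabulate prior·likelihood by source: [1] prior 0.25, lik 0.5455, product 0.1364; [2] prior 0.25, lik 0.5, product 0.1250; [3] prior 0.25, lik 0.5333, product 0.1333; [4] prior 0.25, lik 0.6, product 0.1500.
Normalizing constant = 0.54470; the posterior for Bag 1 is its product over the sum, 0.1364/0.54470 = 0.250.

Posterior probability ≈ 0.250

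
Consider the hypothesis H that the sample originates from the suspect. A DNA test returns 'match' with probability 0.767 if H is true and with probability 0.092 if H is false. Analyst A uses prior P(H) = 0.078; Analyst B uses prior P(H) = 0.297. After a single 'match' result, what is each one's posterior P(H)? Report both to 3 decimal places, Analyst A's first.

Analyst A: 0.414; Analyst B: 0.779

P('+'|H) = 0.767, P('+'|¬H) = 0.092.
Analyst A: numerator 0.767·0.078 = 0.059826; evidence = 0.059826+0.092·0.922 = 0.14465; posterior = 0.414.
Analyst B: numerator 0.767·0.297 = 0.22780; evidence = 0.22780+0.092·0.703 = 0.29248; posterior = 0.779.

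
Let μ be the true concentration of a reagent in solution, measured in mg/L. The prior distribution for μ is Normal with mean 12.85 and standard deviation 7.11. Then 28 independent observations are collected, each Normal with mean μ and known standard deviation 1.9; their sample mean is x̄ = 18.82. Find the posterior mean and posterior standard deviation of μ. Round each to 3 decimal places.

Prior precision 1/τ₀² = 1/7.11² = 0.0197816; data precision n/σ² = 28/1.9² = 7.75623.
Posterior precision = 0.0197816 + 7.75623 = 7.77601, giving posterior SD = 1/√7.77601 = 0.359.
Posterior mean = (0.0197816·12.85 + 7.75623·18.82) / 7.77601 = 18.805.

Posterior mean ≈ 18.805; posterior SD ≈ 0.359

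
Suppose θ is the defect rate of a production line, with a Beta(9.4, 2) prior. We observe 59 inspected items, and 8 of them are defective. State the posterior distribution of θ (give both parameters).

The binomial likelihood is conjugate to the Beta prior: with 8 successes and 51 failures, the posterior is Beta(9.4+8, 2+51) = Beta(17.4, 53).

Posterior: Beta(17.4, 53)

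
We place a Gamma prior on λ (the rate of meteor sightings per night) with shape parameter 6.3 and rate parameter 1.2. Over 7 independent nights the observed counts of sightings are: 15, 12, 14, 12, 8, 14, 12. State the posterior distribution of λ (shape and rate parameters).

Posterior: Gamma(shape=93.3, rate=8.2)

Total count ∑xᵢ = 87 over n = 7 nights.
Gamma is conjugate to the Poisson likelihood: posterior is Gamma(shape = 6.3+87 = 93.3, rate = 1.2+7 = 8.2).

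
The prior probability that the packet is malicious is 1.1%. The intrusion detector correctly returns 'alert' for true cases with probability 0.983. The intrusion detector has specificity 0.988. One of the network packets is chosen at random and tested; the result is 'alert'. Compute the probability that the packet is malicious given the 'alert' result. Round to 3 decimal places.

Write H for 'the packet is malicious'. Prior odds H:¬H = 0.011/0.989 = 0.011122. For the 'alert' outcome, the likelihood ratio is 0.983/0.012 = 81.917.
Posterior odds = 0.011122 × 81.917 = 0.91111, so P(H|E) = 0.91111/(1+0.91111) = 0.477.

P(H | E) ≈ 0.477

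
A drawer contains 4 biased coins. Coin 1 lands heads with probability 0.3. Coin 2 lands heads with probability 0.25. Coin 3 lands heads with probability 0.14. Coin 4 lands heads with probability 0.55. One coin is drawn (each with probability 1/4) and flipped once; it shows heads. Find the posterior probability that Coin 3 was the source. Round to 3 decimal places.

Tabulate prior·likelihood by source: [1] prior 0.25, lik 0.3, product 0.07500; [2] prior 0.25, lik 0.25, product 0.06250; [3] prior 0.25, lik 0.14, product 0.03500; [4] prior 0.25, lik 0.55, product 0.1375.
Normalizing constant = 0.31000; the posterior for Coin 3 is its product over the sum, 0.03500/0.31000 = 0.113.

Posterior probability ≈ 0.113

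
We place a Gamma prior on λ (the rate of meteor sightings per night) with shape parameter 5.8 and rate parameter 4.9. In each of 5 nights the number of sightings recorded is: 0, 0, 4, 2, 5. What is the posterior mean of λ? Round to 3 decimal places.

Posterior mean ≈ 1.697

The Poisson likelihood adds the total count to the shape and the number of exposure periods to the rate. Here ∑xᵢ = 11 and n = 5, so shape 5.8→16.8 and rate 4.9→9.9.
Posterior mean = shape/rate = 16.8/9.9 = 1.697.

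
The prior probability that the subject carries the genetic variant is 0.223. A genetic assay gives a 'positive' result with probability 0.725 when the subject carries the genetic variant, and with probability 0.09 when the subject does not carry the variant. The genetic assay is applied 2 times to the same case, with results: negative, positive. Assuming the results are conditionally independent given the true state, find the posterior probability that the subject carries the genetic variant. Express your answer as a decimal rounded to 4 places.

Let H be the event that the subject carries the genetic variant; start with P(H) = 0.223. P('positive'|H) = 0.725, P('positive'|¬H) = 0.09.
Update on result 1 ('negative'): P(H) ← 0.275·0.2230 / (0.275·0.2230 + 0.91·0.7770) = 0.061325/0.76840 = 0.0798.
Update on result 2 ('positive'): P(H) ← 0.725·0.0798 / (0.725·0.0798 + 0.09·0.9202) = 0.057862/0.14068 = 0.4113.

Posterior P(H) ≈ 0.4113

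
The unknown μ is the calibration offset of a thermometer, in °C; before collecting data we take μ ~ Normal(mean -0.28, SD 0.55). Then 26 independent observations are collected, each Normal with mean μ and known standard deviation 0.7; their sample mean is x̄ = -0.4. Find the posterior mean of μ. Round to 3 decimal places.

With known σ, the Normal prior is conjugate. Weight on the data is w = (n/σ²)/(n/σ² + 1/τ₀²) = 53.0612/(53.0612+3.30579) = 0.94135.
Posterior mean = w·x̄ + (1−w)·μ₀ = 0.94135·-0.4 + 0.058648·-0.28 = -0.393.

Posterior mean ≈ -0.393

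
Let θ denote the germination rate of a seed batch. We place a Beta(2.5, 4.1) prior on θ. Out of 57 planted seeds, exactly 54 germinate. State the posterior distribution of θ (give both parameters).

Posterior: Beta(56.5, 7.1)

Observing 54 successes and 3 failures updates Beta(2.5, 4.1) by adding the success and failure counts to the two shape parameters: α = 2.5+54 = 56.5, β = 4.1+3 = 7.1.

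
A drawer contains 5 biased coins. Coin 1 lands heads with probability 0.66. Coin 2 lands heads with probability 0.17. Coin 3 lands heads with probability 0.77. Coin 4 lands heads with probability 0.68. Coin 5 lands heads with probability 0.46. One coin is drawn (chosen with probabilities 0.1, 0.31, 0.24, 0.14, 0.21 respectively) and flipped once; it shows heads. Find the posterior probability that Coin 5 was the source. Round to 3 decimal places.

Posterior probability ≈ 0.195

P(heads|C1) = 0.66; P(heads|C2) = 0.17; P(heads|C3) = 0.77; P(heads|C4) = 0.68; P(heads|C5) = 0.46.
Prior × likelihood for each source: 0.1·0.66=0.06600, 0.31·0.17=0.05270, 0.24·0.77=0.1848, 0.14·0.68=0.09520, 0.21·0.46=0.09660. Summing gives P(heads) = 0.49530.
P(Coin 5 | heads) = 0.09660 / 0.49530 = 0.195.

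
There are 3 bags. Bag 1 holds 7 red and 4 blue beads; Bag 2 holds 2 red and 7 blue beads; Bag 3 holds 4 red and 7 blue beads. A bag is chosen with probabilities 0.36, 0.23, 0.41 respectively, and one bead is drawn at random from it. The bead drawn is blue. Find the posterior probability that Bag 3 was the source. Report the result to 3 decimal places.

P(blue|Bag 1) = 0.3636; P(blue|Bag 2) = 0.7778; P(blue|Bag 3) = 0.6364.
Prior × likelihood for each source: 0.36·0.3636=0.1309, 0.23·0.7778=0.1789, 0.41·0.6364=0.2609. Summing gives P(blue) = 0.57071.
P(Bag 3 | blue) = 0.2609 / 0.57071 = 0.457.

Posterior probability ≈ 0.457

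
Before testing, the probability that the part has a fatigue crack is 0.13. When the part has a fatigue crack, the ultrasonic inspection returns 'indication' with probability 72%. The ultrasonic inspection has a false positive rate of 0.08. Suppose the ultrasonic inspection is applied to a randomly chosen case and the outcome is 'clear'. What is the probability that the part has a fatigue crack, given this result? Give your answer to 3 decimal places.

P(H | E) ≈ 0.043

Write H for 'the part has a fatigue crack'. Prior odds H:¬H = 0.13/0.87 = 0.14943. For the 'clear' outcome, the likelihood ratio is 0.28/0.92 = 0.30435.
Posterior odds = 0.14943 × 0.30435 = 0.045477, so P(H|E) = 0.045477/(1+0.045477) = 0.043.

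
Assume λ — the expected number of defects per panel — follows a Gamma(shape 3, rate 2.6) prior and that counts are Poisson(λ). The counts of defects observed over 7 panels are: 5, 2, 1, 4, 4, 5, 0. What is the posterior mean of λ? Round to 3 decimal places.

Posterior mean ≈ 2.500

The Poisson likelihood adds the total count to the shape and the number of exposure periods to the rate. Here ∑xᵢ = 21 and n = 7, so shape 3→24 and rate 2.6→9.6.
Posterior mean = shape/rate = 24/9.6 = 2.500.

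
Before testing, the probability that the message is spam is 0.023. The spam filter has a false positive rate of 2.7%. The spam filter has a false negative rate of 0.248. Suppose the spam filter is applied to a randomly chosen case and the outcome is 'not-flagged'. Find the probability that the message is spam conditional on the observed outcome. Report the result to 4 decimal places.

Write H for 'the message is spam'. Prior odds H:¬H = 0.023/0.977 = 0.023541. For the 'not-flagged' outcome, the likelihood ratio is 0.248/0.973 = 0.25488.
Posterior odds = 0.023541 × 0.25488 = 0.0060003, so P(H|E) = 0.0060003/(1+0.0060003) = 0.0060.

P(H | E) ≈ 0.0060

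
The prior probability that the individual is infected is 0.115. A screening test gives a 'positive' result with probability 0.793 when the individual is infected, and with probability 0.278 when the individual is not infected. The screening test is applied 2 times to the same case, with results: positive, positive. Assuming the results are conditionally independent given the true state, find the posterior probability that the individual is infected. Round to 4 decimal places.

Let H be the event that the individual is infected; start with P(H) = 0.115. P('positive'|H) = 0.793, P('positive'|¬H) = 0.278.
Update on result 1 ('positive'): P(H) ← 0.793·0.1150 / (0.793·0.1150 + 0.278·0.8850) = 0.091195/0.33723 = 0.2704.
Update on result 2 ('positive'): P(H) ← 0.793·0.2704 / (0.793·0.2704 + 0.278·0.7296) = 0.21445/0.41727 = 0.5139.

Posterior P(H) ≈ 0.5139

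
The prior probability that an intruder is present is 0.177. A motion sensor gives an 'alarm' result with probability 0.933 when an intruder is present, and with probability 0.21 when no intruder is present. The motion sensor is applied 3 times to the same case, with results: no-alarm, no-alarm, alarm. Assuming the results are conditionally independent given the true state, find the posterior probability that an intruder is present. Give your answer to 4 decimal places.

Posterior P(H) ≈ 0.0068

Let H be the event that an intruder is present; start with P(H) = 0.177. P('alarm'|H) = 0.933, P('alarm'|¬H) = 0.21.
Update on result 1 ('no-alarm'): P(H) ← 0.067·0.1770 / (0.067·0.1770 + 0.79·0.8230) = 0.011859/0.66203 = 0.0179.
Update on result 2 ('no-alarm'): P(H) ← 0.067·0.0179 / (0.067·0.0179 + 0.79·0.9821) = 0.0012002/0.77705 = 0.0015.
Update on result 3 ('alarm'): P(H) ← 0.933·0.0015 / (0.933·0.0015 + 0.21·0.9985) = 0.0014411/0.21112 = 0.0068.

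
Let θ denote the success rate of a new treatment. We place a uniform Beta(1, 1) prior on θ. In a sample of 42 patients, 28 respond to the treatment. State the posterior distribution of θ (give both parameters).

Observing 28 successes and 14 failures updates Beta(1, 1) by adding the success and failure counts to the two shape parameters: α = 1+28 = 29, β = 1+14 = 15.

Posterior: Beta(29, 15)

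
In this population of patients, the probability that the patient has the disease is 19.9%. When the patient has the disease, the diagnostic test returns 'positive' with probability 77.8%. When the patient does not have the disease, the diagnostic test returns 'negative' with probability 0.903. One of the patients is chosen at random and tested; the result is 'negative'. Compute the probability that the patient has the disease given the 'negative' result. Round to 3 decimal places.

P(H | E) ≈ 0.058

Write H for 'the patient has the disease'. Prior odds H:¬H = 0.199/0.801 = 0.24844. For the 'negative' outcome, the likelihood ratio is 0.222/0.903 = 0.24585.
Posterior odds = 0.24844 × 0.24585 = 0.061078, so P(H|E) = 0.061078/(1+0.061078) = 0.058.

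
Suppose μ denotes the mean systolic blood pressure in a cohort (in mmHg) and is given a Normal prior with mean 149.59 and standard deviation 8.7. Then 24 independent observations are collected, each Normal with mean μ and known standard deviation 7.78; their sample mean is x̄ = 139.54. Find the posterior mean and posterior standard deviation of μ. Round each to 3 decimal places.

Posterior mean ≈ 139.864; posterior SD ≈ 1.562

Prior precision 1/τ₀² = 1/8.7² = 0.0132118; data precision n/σ² = 24/7.78² = 0.396508.
Posterior precision = 0.0132118 + 0.396508 = 0.409720, giving posterior SD = 1/√0.409720 = 1.562.
Posterior mean = (0.0132118·149.59 + 0.396508·139.54) / 0.409720 = 139.864.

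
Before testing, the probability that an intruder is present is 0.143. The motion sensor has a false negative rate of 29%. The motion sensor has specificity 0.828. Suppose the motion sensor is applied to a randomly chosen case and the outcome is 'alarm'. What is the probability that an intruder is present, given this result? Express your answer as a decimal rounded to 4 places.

P(H | E) ≈ 0.4079

Let H be the event that an intruder is present. P(H) = 0.143, so P(¬H) = 0.857. With E the 'alarm' result, P(E|H) = 0.71 and P(E|¬H) = 0.172.
P(E) = 0.71·0.143 + 0.172·0.857 = 0.10153 + 0.14740 = 0.24893.
By Bayes' theorem, P(H|E) = 0.10153 / 0.24893 = 0.4079.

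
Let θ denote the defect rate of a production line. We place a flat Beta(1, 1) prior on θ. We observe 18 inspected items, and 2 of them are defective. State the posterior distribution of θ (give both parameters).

The binomial likelihood is conjugate to the Beta prior: with 2 successes and 16 failures, the posterior is Beta(1+2, 1+16) = Beta(3, 17).

Posterior: Beta(3, 17)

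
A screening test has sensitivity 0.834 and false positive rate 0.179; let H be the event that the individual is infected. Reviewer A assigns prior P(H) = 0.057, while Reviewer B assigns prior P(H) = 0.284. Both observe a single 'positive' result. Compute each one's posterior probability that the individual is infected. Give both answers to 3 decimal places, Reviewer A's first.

Reviewer A: 0.220; Reviewer B: 0.649

The likelihood ratio for a 'positive' result is 0.834/0.179 = 4.6592.
Reviewer A: prior odds 0.057/0.943 = 0.060445; posterior odds 0.28163; posterior probability 0.220.
Reviewer B: prior odds 0.284/0.716 = 0.39665; posterior odds 1.8481; posterior probability 0.649.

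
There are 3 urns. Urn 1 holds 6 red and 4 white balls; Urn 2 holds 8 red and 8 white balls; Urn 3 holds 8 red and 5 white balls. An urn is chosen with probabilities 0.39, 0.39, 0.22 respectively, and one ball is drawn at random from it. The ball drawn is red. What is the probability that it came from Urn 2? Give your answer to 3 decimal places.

Posterior probability ≈ 0.346

P(red|Urn 1) = 0.6; P(red|Urn 2) = 0.5; P(red|Urn 3) = 0.6154.
Prior × likelihood for each source: 0.39·0.6=0.2340, 0.39·0.5=0.1950, 0.22·0.6154=0.1354. Summing gives P(red) = 0.56438.
P(Urn 2 | red) = 0.1950 / 0.56438 = 0.346.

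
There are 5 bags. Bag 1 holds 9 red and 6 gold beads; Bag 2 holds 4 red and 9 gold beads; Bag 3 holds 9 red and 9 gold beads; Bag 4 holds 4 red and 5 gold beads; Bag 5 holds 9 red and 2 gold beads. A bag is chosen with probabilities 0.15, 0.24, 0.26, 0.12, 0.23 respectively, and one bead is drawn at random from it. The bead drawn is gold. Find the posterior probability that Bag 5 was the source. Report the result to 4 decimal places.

P(gold|Bag 1) = 0.4; P(gold|Bag 2) = 0.6923; P(gold|Bag 3) = 0.5; P(gold|Bag 4) = 0.5556; P(gold|Bag 5) = 0.1818.
Prior × likelihood for each source: 0.15·0.4=0.06000, 0.24·0.6923=0.1662, 0.26·0.5=0.1300, 0.12·0.5556=0.06667, 0.23·0.1818=0.04182. Summing gives P(gold) = 0.46464.
P(Bag 5 | gold) = 0.04182 / 0.46464 = 0.0900.

Posterior probability ≈ 0.0900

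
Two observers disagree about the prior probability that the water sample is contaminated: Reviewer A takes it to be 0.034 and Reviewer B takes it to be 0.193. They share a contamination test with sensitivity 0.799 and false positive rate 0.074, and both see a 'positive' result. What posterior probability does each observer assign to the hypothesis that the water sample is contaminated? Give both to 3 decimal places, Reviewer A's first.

P('+'|H) = 0.799, P('+'|¬H) = 0.074.
Reviewer A: numerator 0.799·0.034 = 0.027166; evidence = 0.027166+0.074·0.966 = 0.098650; posterior = 0.275.
Reviewer B: numerator 0.799·0.193 = 0.15421; evidence = 0.15421+0.074·0.807 = 0.21393; posterior = 0.721.

Reviewer A: 0.275; Reviewer B: 0.721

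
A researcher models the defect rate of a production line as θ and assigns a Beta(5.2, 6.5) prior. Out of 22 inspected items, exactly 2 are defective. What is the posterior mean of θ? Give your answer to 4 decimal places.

Posterior mean ≈ 0.2136

Observing 2 successes and 20 failures updates Beta(5.2, 6.5) by adding the success and failure counts to the two shape parameters: α = 5.2+2 = 7.2, β = 6.5+20 = 26.5.
E[θ | data] = 7.2/(7.2+26.5) = 0.2136.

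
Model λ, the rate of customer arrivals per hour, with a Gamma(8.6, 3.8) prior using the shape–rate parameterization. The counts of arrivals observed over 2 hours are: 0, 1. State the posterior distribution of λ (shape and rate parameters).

Total count ∑xᵢ = 1 over n = 2 hours.
Gamma is conjugate to the Poisson likelihood: posterior is Gamma(shape = 8.6+1 = 9.6, rate = 3.8+2 = 5.8).

Posterior: Gamma(shape=9.6, rate=5.8)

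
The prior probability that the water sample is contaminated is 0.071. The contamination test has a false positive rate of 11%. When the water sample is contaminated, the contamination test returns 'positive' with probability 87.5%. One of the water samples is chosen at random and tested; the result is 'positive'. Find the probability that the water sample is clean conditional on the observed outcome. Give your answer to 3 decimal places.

Let H be the event that the water sample is contaminated. P(H) = 0.071, so P(¬H) = 0.929. With E the 'positive' result, P(E|H) = 0.875 and P(E|¬H) = 0.11.
P(E) = 0.875·0.071 + 0.11·0.929 = 0.062125 + 0.10219 = 0.16431.
By Bayes' theorem, P(H|E) = 0.062125 / 0.16431 = 0.378. Hence P(¬H|E) = 1 − 0.378 = 0.622.

P(¬H | E) ≈ 0.622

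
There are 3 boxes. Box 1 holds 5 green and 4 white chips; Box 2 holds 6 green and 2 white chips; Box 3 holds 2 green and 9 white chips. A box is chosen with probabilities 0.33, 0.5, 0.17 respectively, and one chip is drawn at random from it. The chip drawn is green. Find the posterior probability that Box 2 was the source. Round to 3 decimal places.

P(green|Box 1) = 0.5556; P(green|Box 2) = 0.75; P(green|Box 3) = 0.1818.
Prior × likelihood for each source: 0.33·0.5556=0.1833, 0.5·0.75=0.3750, 0.17·0.1818=0.03091. Summing gives P(green) = 0.58924.
P(Box 2 | green) = 0.3750 / 0.58924 = 0.636.

Posterior probability ≈ 0.636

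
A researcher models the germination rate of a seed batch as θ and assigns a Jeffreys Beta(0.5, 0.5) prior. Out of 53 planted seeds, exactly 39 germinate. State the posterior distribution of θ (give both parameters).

The binomial likelihood is conjugate to the Beta prior: with 39 successes and 14 failures, the posterior is Beta(0.5+39, 0.5+14) = Beta(39.5, 14.5).

Posterior: Beta(39.5, 14.5)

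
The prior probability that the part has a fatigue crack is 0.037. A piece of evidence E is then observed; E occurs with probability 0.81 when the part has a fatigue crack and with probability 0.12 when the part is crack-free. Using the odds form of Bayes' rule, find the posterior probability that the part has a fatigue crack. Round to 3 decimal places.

Prior odds = 0.037/(1−0.037) = 0.038422.
Likelihood ratio for E = 0.81/0.12 = 6.7500.
Posterior odds = prior odds × LR = 0.25935.
Posterior probability = odds/(1+odds) = 0.25935/1.2593 = 0.206.

Posterior probability ≈ 0.206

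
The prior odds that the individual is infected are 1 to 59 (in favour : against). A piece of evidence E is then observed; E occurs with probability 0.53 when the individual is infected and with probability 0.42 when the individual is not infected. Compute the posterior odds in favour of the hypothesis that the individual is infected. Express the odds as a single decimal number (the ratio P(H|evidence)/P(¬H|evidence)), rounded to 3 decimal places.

Posterior odds ≈ 0.021

Prior odds = 1/59 = 0.016949. In log-odds, ln(0.016949) = -4.0775.
Add log likelihood ratio: ln(1.2619) = 0.23262.
Posterior log-odds = -3.8449, so posterior odds = exp(-3.8449) = 0.021388.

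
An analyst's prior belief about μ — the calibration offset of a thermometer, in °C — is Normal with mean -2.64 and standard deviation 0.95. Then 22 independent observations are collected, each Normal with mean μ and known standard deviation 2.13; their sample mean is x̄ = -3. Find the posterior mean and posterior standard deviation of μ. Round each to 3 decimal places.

With known σ, the Normal prior is conjugate. Weight on the data is w = (n/σ²)/(n/σ² + 1/τ₀²) = 4.84913/(4.84913+1.10803) = 0.81400.
Posterior mean = w·x̄ + (1−w)·μ₀ = 0.81400·-3 + 0.18600·-2.64 = -2.933. Posterior variance = 1/(4.84913+1.10803) = 0.167865, so SD = 0.410.

Posterior mean ≈ -2.933; posterior SD ≈ 0.410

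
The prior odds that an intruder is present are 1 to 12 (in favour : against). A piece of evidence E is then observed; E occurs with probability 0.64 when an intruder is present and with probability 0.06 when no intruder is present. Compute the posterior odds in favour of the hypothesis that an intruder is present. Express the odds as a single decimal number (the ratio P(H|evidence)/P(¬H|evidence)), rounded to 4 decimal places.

Posterior odds ≈ 0.8889

Prior odds = 1/12 = 0.083333. In log-odds, ln(0.083333) = -2.4849.
Add log likelihood ratio: ln(10.667) = 2.3671.
Posterior log-odds = -0.11778, so posterior odds = exp(-0.11778) = 0.88889.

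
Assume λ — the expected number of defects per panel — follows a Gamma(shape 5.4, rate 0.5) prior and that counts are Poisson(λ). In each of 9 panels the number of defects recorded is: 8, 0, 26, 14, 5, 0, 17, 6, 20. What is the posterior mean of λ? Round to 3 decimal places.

Total count ∑xᵢ = 96 over n = 9 panels.
Gamma is conjugate to the Poisson likelihood: posterior is Gamma(shape = 5.4+96 = 101.4, rate = 0.5+9 = 9.5).
Posterior mean = shape/rate = 101.4/9.5 = 10.674.

Posterior mean ≈ 10.674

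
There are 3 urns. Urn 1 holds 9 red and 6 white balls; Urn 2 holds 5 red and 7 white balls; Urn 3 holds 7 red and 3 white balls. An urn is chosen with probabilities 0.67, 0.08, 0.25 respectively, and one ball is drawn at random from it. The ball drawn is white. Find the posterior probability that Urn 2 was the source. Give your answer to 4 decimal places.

Posterior probability ≈ 0.1198

Tabulate prior·likelihood by source: [1] prior 0.67, lik 0.4, product 0.2680; [2] prior 0.08, lik 0.5833, product 0.04667; [3] prior 0.25, lik 0.3, product 0.07500.
Normalizing constant = 0.38967; the posterior for Urn 2 is its product over the sum, 0.04667/0.38967 = 0.1198.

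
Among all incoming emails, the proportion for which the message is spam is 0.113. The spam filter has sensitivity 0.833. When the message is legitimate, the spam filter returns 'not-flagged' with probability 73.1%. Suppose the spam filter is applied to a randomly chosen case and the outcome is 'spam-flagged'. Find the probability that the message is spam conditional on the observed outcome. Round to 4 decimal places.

P(H | E) ≈ 0.2829

Let H be the event that the message is spam. P(H) = 0.113, so P(¬H) = 0.887. With E the 'spam-flagged' result, P(E|H) = 0.833 and P(E|¬H) = 0.269.
P(E) = 0.833·0.113 + 0.269·0.887 = 0.094129 + 0.23860 = 0.33273.
By Bayes' theorem, P(H|E) = 0.094129 / 0.33273 = 0.2829.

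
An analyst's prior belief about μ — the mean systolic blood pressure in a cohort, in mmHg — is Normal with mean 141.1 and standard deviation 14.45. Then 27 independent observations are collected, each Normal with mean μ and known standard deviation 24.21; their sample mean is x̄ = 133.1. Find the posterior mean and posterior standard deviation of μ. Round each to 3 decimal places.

Posterior mean ≈ 133.853; posterior SD ≈ 4.434

Prior precision 1/τ₀² = 1/14.45² = 0.00478921; data precision n/σ² = 27/24.21² = 0.0460653.
Posterior precision = 0.00478921 + 0.0460653 = 0.0508545, giving posterior SD = 1/√0.0508545 = 4.434.
Posterior mean = (0.00478921·141.1 + 0.0460653·133.1) / 0.0508545 = 133.853.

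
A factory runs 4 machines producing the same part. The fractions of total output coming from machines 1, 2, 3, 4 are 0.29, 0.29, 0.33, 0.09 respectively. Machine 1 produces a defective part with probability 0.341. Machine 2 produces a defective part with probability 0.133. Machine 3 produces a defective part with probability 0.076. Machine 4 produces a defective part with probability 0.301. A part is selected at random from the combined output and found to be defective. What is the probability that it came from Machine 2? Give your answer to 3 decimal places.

Posterior probability ≈ 0.203

Tabulate prior·likelihood by source: [1] prior 0.29, lik 0.341, product 0.09889; [2] prior 0.29, lik 0.133, product 0.03857; [3] prior 0.33, lik 0.076, product 0.02508; [4] prior 0.09, lik 0.301, product 0.02709.
Normalizing constant = 0.18963; the posterior for Machine 2 is its product over the sum, 0.03857/0.18963 = 0.203.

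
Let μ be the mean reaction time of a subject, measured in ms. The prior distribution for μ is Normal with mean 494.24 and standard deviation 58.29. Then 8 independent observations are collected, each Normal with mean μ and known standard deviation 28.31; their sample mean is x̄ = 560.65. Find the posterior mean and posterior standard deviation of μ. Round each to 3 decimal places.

Posterior mean ≈ 558.748; posterior SD ≈ 9.865

With known σ, the Normal prior is conjugate. Weight on the data is w = (n/σ²)/(n/σ² + 1/τ₀²) = 0.00998183/(0.00998183+0.00029431) = 0.97136.
Posterior mean = w·x̄ + (1−w)·μ₀ = 0.97136·560.65 + 0.028641·494.24 = 558.748. Posterior variance = 1/(0.00998183+0.00029431) = 97.3127, so SD = 9.865.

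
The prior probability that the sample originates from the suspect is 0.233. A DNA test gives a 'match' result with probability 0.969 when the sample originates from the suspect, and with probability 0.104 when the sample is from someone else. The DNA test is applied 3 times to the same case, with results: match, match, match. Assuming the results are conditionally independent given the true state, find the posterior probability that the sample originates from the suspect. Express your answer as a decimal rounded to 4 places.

Posterior P(H) ≈ 0.9959

With H the event that the sample originates from the suspect, the joint likelihood of the observed sequence is P(data|H) = 0.969·0.969·0.969 = 0.90985 and P(data|¬H) = 0.104·0.104·0.104 = 0.0011249.
Bayes: P(H|data) = 0.233·0.90985 / (0.233·0.90985 + 0.767·0.0011249) = 0.21200/0.21286 = 0.9959.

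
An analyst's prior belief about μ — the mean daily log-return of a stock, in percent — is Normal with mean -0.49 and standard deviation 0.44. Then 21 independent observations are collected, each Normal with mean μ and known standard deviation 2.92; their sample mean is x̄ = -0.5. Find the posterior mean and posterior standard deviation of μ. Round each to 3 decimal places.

With known σ, the Normal prior is conjugate. Weight on the data is w = (n/σ²)/(n/σ² + 1/τ₀²) = 2.46294/(2.46294+5.16529) = 0.32287.
Posterior mean = w·x̄ + (1−w)·μ₀ = 0.32287·-0.5 + 0.67713·-0.49 = -0.493. Posterior variance = 1/(2.46294+5.16529) = 0.131092, so SD = 0.362.

Posterior mean ≈ -0.493; posterior SD ≈ 0.362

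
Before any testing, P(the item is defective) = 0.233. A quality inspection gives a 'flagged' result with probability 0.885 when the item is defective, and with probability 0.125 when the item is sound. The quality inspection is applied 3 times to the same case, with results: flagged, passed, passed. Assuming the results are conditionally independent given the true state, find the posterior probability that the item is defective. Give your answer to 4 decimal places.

Posterior P(H) ≈ 0.0358

With H the event that the item is defective, the joint likelihood of the observed sequence is P(data|H) = 0.885·0.115·0.115 = 0.011704 and P(data|¬H) = 0.125·0.875·0.875 = 0.095703.
Bayes: P(H|data) = 0.233·0.011704 / (0.233·0.011704 + 0.767·0.095703) = 0.0027271/0.076131 = 0.0358.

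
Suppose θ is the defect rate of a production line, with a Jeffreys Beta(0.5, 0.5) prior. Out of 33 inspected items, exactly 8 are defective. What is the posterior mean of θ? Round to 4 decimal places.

The binomial likelihood is conjugate to the Beta prior: with 8 successes and 25 failures, the posterior is Beta(0.5+8, 0.5+25) = Beta(8.5, 25.5).
Posterior mean = α/(α+β) = 8.5/34 = 0.2500.

Posterior mean ≈ 0.2500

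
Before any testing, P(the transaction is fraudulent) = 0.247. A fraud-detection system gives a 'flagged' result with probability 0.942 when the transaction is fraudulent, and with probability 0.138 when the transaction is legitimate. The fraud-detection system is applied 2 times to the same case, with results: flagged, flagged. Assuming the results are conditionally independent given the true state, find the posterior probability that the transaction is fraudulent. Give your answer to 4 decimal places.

Let H be the event that the transaction is fraudulent; start with P(H) = 0.247. P('flagged'|H) = 0.942, P('flagged'|¬H) = 0.138.
Update on result 1 ('flagged'): P(H) ← 0.942·0.2470 / (0.942·0.2470 + 0.138·0.7530) = 0.23267/0.33659 = 0.6913.
Update on result 2 ('flagged'): P(H) ← 0.942·0.6913 / (0.942·0.6913 + 0.138·0.3087) = 0.65118/0.69378 = 0.9386.

Posterior P(H) ≈ 0.9386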